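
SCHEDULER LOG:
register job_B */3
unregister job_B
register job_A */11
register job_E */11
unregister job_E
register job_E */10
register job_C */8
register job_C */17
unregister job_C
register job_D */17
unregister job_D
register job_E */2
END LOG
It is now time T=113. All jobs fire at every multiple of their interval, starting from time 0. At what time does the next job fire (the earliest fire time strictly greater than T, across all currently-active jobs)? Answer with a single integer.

Answer: 114

Derivation:
Op 1: register job_B */3 -> active={job_B:*/3}
Op 2: unregister job_B -> active={}
Op 3: register job_A */11 -> active={job_A:*/11}
Op 4: register job_E */11 -> active={job_A:*/11, job_E:*/11}
Op 5: unregister job_E -> active={job_A:*/11}
Op 6: register job_E */10 -> active={job_A:*/11, job_E:*/10}
Op 7: register job_C */8 -> active={job_A:*/11, job_C:*/8, job_E:*/10}
Op 8: register job_C */17 -> active={job_A:*/11, job_C:*/17, job_E:*/10}
Op 9: unregister job_C -> active={job_A:*/11, job_E:*/10}
Op 10: register job_D */17 -> active={job_A:*/11, job_D:*/17, job_E:*/10}
Op 11: unregister job_D -> active={job_A:*/11, job_E:*/10}
Op 12: register job_E */2 -> active={job_A:*/11, job_E:*/2}
  job_A: interval 11, next fire after T=113 is 121
  job_E: interval 2, next fire after T=113 is 114
Earliest fire time = 114 (job job_E)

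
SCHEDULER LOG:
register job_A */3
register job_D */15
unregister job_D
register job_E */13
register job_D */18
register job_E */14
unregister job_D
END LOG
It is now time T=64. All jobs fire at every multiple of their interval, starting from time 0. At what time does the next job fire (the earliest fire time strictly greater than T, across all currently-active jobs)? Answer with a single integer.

Op 1: register job_A */3 -> active={job_A:*/3}
Op 2: register job_D */15 -> active={job_A:*/3, job_D:*/15}
Op 3: unregister job_D -> active={job_A:*/3}
Op 4: register job_E */13 -> active={job_A:*/3, job_E:*/13}
Op 5: register job_D */18 -> active={job_A:*/3, job_D:*/18, job_E:*/13}
Op 6: register job_E */14 -> active={job_A:*/3, job_D:*/18, job_E:*/14}
Op 7: unregister job_D -> active={job_A:*/3, job_E:*/14}
  job_A: interval 3, next fire after T=64 is 66
  job_E: interval 14, next fire after T=64 is 70
Earliest fire time = 66 (job job_A)

Answer: 66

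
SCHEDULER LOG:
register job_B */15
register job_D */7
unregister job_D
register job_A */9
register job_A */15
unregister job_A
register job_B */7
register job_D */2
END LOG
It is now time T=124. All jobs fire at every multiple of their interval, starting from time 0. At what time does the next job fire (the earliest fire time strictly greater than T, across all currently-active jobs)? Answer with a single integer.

Op 1: register job_B */15 -> active={job_B:*/15}
Op 2: register job_D */7 -> active={job_B:*/15, job_D:*/7}
Op 3: unregister job_D -> active={job_B:*/15}
Op 4: register job_A */9 -> active={job_A:*/9, job_B:*/15}
Op 5: register job_A */15 -> active={job_A:*/15, job_B:*/15}
Op 6: unregister job_A -> active={job_B:*/15}
Op 7: register job_B */7 -> active={job_B:*/7}
Op 8: register job_D */2 -> active={job_B:*/7, job_D:*/2}
  job_B: interval 7, next fire after T=124 is 126
  job_D: interval 2, next fire after T=124 is 126
Earliest fire time = 126 (job job_B)

Answer: 126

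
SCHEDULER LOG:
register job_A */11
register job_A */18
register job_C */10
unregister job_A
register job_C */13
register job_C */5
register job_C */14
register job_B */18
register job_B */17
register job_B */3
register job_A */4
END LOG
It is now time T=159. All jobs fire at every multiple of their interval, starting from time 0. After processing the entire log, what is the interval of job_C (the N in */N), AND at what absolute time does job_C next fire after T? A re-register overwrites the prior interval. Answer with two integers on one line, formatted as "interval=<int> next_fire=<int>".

Answer: interval=14 next_fire=168

Derivation:
Op 1: register job_A */11 -> active={job_A:*/11}
Op 2: register job_A */18 -> active={job_A:*/18}
Op 3: register job_C */10 -> active={job_A:*/18, job_C:*/10}
Op 4: unregister job_A -> active={job_C:*/10}
Op 5: register job_C */13 -> active={job_C:*/13}
Op 6: register job_C */5 -> active={job_C:*/5}
Op 7: register job_C */14 -> active={job_C:*/14}
Op 8: register job_B */18 -> active={job_B:*/18, job_C:*/14}
Op 9: register job_B */17 -> active={job_B:*/17, job_C:*/14}
Op 10: register job_B */3 -> active={job_B:*/3, job_C:*/14}
Op 11: register job_A */4 -> active={job_A:*/4, job_B:*/3, job_C:*/14}
Final interval of job_C = 14
Next fire of job_C after T=159: (159//14+1)*14 = 168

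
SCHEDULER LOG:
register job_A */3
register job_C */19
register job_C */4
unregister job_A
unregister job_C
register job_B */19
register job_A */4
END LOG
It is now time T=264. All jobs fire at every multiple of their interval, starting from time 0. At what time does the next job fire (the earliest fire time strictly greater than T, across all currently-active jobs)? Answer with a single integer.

Op 1: register job_A */3 -> active={job_A:*/3}
Op 2: register job_C */19 -> active={job_A:*/3, job_C:*/19}
Op 3: register job_C */4 -> active={job_A:*/3, job_C:*/4}
Op 4: unregister job_A -> active={job_C:*/4}
Op 5: unregister job_C -> active={}
Op 6: register job_B */19 -> active={job_B:*/19}
Op 7: register job_A */4 -> active={job_A:*/4, job_B:*/19}
  job_A: interval 4, next fire after T=264 is 268
  job_B: interval 19, next fire after T=264 is 266
Earliest fire time = 266 (job job_B)

Answer: 266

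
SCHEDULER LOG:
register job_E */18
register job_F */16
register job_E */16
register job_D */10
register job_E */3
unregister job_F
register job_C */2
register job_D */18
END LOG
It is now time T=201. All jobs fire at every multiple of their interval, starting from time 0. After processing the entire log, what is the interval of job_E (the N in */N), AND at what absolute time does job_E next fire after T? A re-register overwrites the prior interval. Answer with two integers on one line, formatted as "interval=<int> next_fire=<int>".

Answer: interval=3 next_fire=204

Derivation:
Op 1: register job_E */18 -> active={job_E:*/18}
Op 2: register job_F */16 -> active={job_E:*/18, job_F:*/16}
Op 3: register job_E */16 -> active={job_E:*/16, job_F:*/16}
Op 4: register job_D */10 -> active={job_D:*/10, job_E:*/16, job_F:*/16}
Op 5: register job_E */3 -> active={job_D:*/10, job_E:*/3, job_F:*/16}
Op 6: unregister job_F -> active={job_D:*/10, job_E:*/3}
Op 7: register job_C */2 -> active={job_C:*/2, job_D:*/10, job_E:*/3}
Op 8: register job_D */18 -> active={job_C:*/2, job_D:*/18, job_E:*/3}
Final interval of job_E = 3
Next fire of job_E after T=201: (201//3+1)*3 = 204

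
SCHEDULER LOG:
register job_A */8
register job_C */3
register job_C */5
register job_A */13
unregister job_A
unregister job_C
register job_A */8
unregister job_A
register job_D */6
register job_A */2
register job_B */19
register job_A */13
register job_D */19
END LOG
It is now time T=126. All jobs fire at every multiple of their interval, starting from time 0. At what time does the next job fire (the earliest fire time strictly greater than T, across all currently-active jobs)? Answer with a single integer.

Answer: 130

Derivation:
Op 1: register job_A */8 -> active={job_A:*/8}
Op 2: register job_C */3 -> active={job_A:*/8, job_C:*/3}
Op 3: register job_C */5 -> active={job_A:*/8, job_C:*/5}
Op 4: register job_A */13 -> active={job_A:*/13, job_C:*/5}
Op 5: unregister job_A -> active={job_C:*/5}
Op 6: unregister job_C -> active={}
Op 7: register job_A */8 -> active={job_A:*/8}
Op 8: unregister job_A -> active={}
Op 9: register job_D */6 -> active={job_D:*/6}
Op 10: register job_A */2 -> active={job_A:*/2, job_D:*/6}
Op 11: register job_B */19 -> active={job_A:*/2, job_B:*/19, job_D:*/6}
Op 12: register job_A */13 -> active={job_A:*/13, job_B:*/19, job_D:*/6}
Op 13: register job_D */19 -> active={job_A:*/13, job_B:*/19, job_D:*/19}
  job_A: interval 13, next fire after T=126 is 130
  job_B: interval 19, next fire after T=126 is 133
  job_D: interval 19, next fire after T=126 is 133
Earliest fire time = 130 (job job_A)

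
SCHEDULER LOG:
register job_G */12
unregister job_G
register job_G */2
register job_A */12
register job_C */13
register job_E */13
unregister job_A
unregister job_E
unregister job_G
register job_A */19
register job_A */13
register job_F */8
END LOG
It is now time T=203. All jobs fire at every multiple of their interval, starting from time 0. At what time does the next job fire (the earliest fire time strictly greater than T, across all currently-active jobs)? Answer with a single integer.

Op 1: register job_G */12 -> active={job_G:*/12}
Op 2: unregister job_G -> active={}
Op 3: register job_G */2 -> active={job_G:*/2}
Op 4: register job_A */12 -> active={job_A:*/12, job_G:*/2}
Op 5: register job_C */13 -> active={job_A:*/12, job_C:*/13, job_G:*/2}
Op 6: register job_E */13 -> active={job_A:*/12, job_C:*/13, job_E:*/13, job_G:*/2}
Op 7: unregister job_A -> active={job_C:*/13, job_E:*/13, job_G:*/2}
Op 8: unregister job_E -> active={job_C:*/13, job_G:*/2}
Op 9: unregister job_G -> active={job_C:*/13}
Op 10: register job_A */19 -> active={job_A:*/19, job_C:*/13}
Op 11: register job_A */13 -> active={job_A:*/13, job_C:*/13}
Op 12: register job_F */8 -> active={job_A:*/13, job_C:*/13, job_F:*/8}
  job_A: interval 13, next fire after T=203 is 208
  job_C: interval 13, next fire after T=203 is 208
  job_F: interval 8, next fire after T=203 is 208
Earliest fire time = 208 (job job_A)

Answer: 208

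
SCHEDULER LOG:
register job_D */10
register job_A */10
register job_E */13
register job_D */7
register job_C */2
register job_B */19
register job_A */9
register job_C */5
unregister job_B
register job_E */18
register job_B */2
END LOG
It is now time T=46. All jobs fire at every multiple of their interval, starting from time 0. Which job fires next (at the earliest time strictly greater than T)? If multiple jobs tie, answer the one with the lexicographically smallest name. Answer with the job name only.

Answer: job_B

Derivation:
Op 1: register job_D */10 -> active={job_D:*/10}
Op 2: register job_A */10 -> active={job_A:*/10, job_D:*/10}
Op 3: register job_E */13 -> active={job_A:*/10, job_D:*/10, job_E:*/13}
Op 4: register job_D */7 -> active={job_A:*/10, job_D:*/7, job_E:*/13}
Op 5: register job_C */2 -> active={job_A:*/10, job_C:*/2, job_D:*/7, job_E:*/13}
Op 6: register job_B */19 -> active={job_A:*/10, job_B:*/19, job_C:*/2, job_D:*/7, job_E:*/13}
Op 7: register job_A */9 -> active={job_A:*/9, job_B:*/19, job_C:*/2, job_D:*/7, job_E:*/13}
Op 8: register job_C */5 -> active={job_A:*/9, job_B:*/19, job_C:*/5, job_D:*/7, job_E:*/13}
Op 9: unregister job_B -> active={job_A:*/9, job_C:*/5, job_D:*/7, job_E:*/13}
Op 10: register job_E */18 -> active={job_A:*/9, job_C:*/5, job_D:*/7, job_E:*/18}
Op 11: register job_B */2 -> active={job_A:*/9, job_B:*/2, job_C:*/5, job_D:*/7, job_E:*/18}
  job_A: interval 9, next fire after T=46 is 54
  job_B: interval 2, next fire after T=46 is 48
  job_C: interval 5, next fire after T=46 is 50
  job_D: interval 7, next fire after T=46 is 49
  job_E: interval 18, next fire after T=46 is 54
Earliest = 48, winner (lex tiebreak) = job_B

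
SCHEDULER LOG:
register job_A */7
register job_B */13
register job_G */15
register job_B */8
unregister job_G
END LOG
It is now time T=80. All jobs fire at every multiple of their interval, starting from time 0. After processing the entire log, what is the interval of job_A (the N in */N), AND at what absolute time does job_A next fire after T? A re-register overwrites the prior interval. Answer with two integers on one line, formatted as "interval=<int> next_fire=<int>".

Answer: interval=7 next_fire=84

Derivation:
Op 1: register job_A */7 -> active={job_A:*/7}
Op 2: register job_B */13 -> active={job_A:*/7, job_B:*/13}
Op 3: register job_G */15 -> active={job_A:*/7, job_B:*/13, job_G:*/15}
Op 4: register job_B */8 -> active={job_A:*/7, job_B:*/8, job_G:*/15}
Op 5: unregister job_G -> active={job_A:*/7, job_B:*/8}
Final interval of job_A = 7
Next fire of job_A after T=80: (80//7+1)*7 = 84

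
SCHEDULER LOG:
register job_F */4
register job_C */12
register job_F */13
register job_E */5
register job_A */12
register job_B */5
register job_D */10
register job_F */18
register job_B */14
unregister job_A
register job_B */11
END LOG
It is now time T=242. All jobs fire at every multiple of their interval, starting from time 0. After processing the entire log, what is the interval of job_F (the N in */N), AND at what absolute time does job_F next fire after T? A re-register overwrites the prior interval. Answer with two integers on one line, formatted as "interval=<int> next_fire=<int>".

Answer: interval=18 next_fire=252

Derivation:
Op 1: register job_F */4 -> active={job_F:*/4}
Op 2: register job_C */12 -> active={job_C:*/12, job_F:*/4}
Op 3: register job_F */13 -> active={job_C:*/12, job_F:*/13}
Op 4: register job_E */5 -> active={job_C:*/12, job_E:*/5, job_F:*/13}
Op 5: register job_A */12 -> active={job_A:*/12, job_C:*/12, job_E:*/5, job_F:*/13}
Op 6: register job_B */5 -> active={job_A:*/12, job_B:*/5, job_C:*/12, job_E:*/5, job_F:*/13}
Op 7: register job_D */10 -> active={job_A:*/12, job_B:*/5, job_C:*/12, job_D:*/10, job_E:*/5, job_F:*/13}
Op 8: register job_F */18 -> active={job_A:*/12, job_B:*/5, job_C:*/12, job_D:*/10, job_E:*/5, job_F:*/18}
Op 9: register job_B */14 -> active={job_A:*/12, job_B:*/14, job_C:*/12, job_D:*/10, job_E:*/5, job_F:*/18}
Op 10: unregister job_A -> active={job_B:*/14, job_C:*/12, job_D:*/10, job_E:*/5, job_F:*/18}
Op 11: register job_B */11 -> active={job_B:*/11, job_C:*/12, job_D:*/10, job_E:*/5, job_F:*/18}
Final interval of job_F = 18
Next fire of job_F after T=242: (242//18+1)*18 = 252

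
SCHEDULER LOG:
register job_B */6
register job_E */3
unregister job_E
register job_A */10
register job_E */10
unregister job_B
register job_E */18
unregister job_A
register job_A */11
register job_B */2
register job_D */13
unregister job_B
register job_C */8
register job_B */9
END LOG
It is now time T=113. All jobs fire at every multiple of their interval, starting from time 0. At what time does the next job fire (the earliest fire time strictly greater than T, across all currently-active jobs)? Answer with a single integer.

Op 1: register job_B */6 -> active={job_B:*/6}
Op 2: register job_E */3 -> active={job_B:*/6, job_E:*/3}
Op 3: unregister job_E -> active={job_B:*/6}
Op 4: register job_A */10 -> active={job_A:*/10, job_B:*/6}
Op 5: register job_E */10 -> active={job_A:*/10, job_B:*/6, job_E:*/10}
Op 6: unregister job_B -> active={job_A:*/10, job_E:*/10}
Op 7: register job_E */18 -> active={job_A:*/10, job_E:*/18}
Op 8: unregister job_A -> active={job_E:*/18}
Op 9: register job_A */11 -> active={job_A:*/11, job_E:*/18}
Op 10: register job_B */2 -> active={job_A:*/11, job_B:*/2, job_E:*/18}
Op 11: register job_D */13 -> active={job_A:*/11, job_B:*/2, job_D:*/13, job_E:*/18}
Op 12: unregister job_B -> active={job_A:*/11, job_D:*/13, job_E:*/18}
Op 13: register job_C */8 -> active={job_A:*/11, job_C:*/8, job_D:*/13, job_E:*/18}
Op 14: register job_B */9 -> active={job_A:*/11, job_B:*/9, job_C:*/8, job_D:*/13, job_E:*/18}
  job_A: interval 11, next fire after T=113 is 121
  job_B: interval 9, next fire after T=113 is 117
  job_C: interval 8, next fire after T=113 is 120
  job_D: interval 13, next fire after T=113 is 117
  job_E: interval 18, next fire after T=113 is 126
Earliest fire time = 117 (job job_B)

Answer: 117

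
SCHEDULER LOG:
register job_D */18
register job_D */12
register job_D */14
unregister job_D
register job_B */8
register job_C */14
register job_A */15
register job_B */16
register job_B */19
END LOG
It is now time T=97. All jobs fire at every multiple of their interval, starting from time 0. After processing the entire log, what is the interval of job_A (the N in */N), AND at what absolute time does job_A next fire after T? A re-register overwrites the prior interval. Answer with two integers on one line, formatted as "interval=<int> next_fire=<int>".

Op 1: register job_D */18 -> active={job_D:*/18}
Op 2: register job_D */12 -> active={job_D:*/12}
Op 3: register job_D */14 -> active={job_D:*/14}
Op 4: unregister job_D -> active={}
Op 5: register job_B */8 -> active={job_B:*/8}
Op 6: register job_C */14 -> active={job_B:*/8, job_C:*/14}
Op 7: register job_A */15 -> active={job_A:*/15, job_B:*/8, job_C:*/14}
Op 8: register job_B */16 -> active={job_A:*/15, job_B:*/16, job_C:*/14}
Op 9: register job_B */19 -> active={job_A:*/15, job_B:*/19, job_C:*/14}
Final interval of job_A = 15
Next fire of job_A after T=97: (97//15+1)*15 = 105

Answer: interval=15 next_fire=105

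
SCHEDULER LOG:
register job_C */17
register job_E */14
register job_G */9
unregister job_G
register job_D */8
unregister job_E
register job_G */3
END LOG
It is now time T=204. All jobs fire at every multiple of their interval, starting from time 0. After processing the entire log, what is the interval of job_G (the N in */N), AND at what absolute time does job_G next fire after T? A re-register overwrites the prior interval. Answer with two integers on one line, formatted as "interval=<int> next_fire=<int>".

Answer: interval=3 next_fire=207

Derivation:
Op 1: register job_C */17 -> active={job_C:*/17}
Op 2: register job_E */14 -> active={job_C:*/17, job_E:*/14}
Op 3: register job_G */9 -> active={job_C:*/17, job_E:*/14, job_G:*/9}
Op 4: unregister job_G -> active={job_C:*/17, job_E:*/14}
Op 5: register job_D */8 -> active={job_C:*/17, job_D:*/8, job_E:*/14}
Op 6: unregister job_E -> active={job_C:*/17, job_D:*/8}
Op 7: register job_G */3 -> active={job_C:*/17, job_D:*/8, job_G:*/3}
Final interval of job_G = 3
Next fire of job_G after T=204: (204//3+1)*3 = 207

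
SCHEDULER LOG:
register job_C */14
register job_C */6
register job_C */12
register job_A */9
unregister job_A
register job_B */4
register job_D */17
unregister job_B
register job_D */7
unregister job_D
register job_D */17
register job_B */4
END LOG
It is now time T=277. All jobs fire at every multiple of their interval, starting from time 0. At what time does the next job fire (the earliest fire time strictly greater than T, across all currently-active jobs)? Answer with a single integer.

Answer: 280

Derivation:
Op 1: register job_C */14 -> active={job_C:*/14}
Op 2: register job_C */6 -> active={job_C:*/6}
Op 3: register job_C */12 -> active={job_C:*/12}
Op 4: register job_A */9 -> active={job_A:*/9, job_C:*/12}
Op 5: unregister job_A -> active={job_C:*/12}
Op 6: register job_B */4 -> active={job_B:*/4, job_C:*/12}
Op 7: register job_D */17 -> active={job_B:*/4, job_C:*/12, job_D:*/17}
Op 8: unregister job_B -> active={job_C:*/12, job_D:*/17}
Op 9: register job_D */7 -> active={job_C:*/12, job_D:*/7}
Op 10: unregister job_D -> active={job_C:*/12}
Op 11: register job_D */17 -> active={job_C:*/12, job_D:*/17}
Op 12: register job_B */4 -> active={job_B:*/4, job_C:*/12, job_D:*/17}
  job_B: interval 4, next fire after T=277 is 280
  job_C: interval 12, next fire after T=277 is 288
  job_D: interval 17, next fire after T=277 is 289
Earliest fire time = 280 (job job_B)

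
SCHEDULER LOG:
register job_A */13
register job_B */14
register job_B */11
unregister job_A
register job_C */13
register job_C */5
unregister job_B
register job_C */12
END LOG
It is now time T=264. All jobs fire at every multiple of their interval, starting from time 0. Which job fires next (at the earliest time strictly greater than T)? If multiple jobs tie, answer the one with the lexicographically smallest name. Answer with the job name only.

Answer: job_C

Derivation:
Op 1: register job_A */13 -> active={job_A:*/13}
Op 2: register job_B */14 -> active={job_A:*/13, job_B:*/14}
Op 3: register job_B */11 -> active={job_A:*/13, job_B:*/11}
Op 4: unregister job_A -> active={job_B:*/11}
Op 5: register job_C */13 -> active={job_B:*/11, job_C:*/13}
Op 6: register job_C */5 -> active={job_B:*/11, job_C:*/5}
Op 7: unregister job_B -> active={job_C:*/5}
Op 8: register job_C */12 -> active={job_C:*/12}
  job_C: interval 12, next fire after T=264 is 276
Earliest = 276, winner (lex tiebreak) = job_C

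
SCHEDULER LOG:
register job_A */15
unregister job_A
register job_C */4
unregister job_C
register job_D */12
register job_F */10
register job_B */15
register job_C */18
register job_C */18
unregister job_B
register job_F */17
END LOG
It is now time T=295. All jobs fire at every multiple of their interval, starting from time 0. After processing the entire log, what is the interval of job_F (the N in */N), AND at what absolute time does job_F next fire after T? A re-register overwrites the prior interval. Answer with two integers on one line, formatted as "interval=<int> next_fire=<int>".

Op 1: register job_A */15 -> active={job_A:*/15}
Op 2: unregister job_A -> active={}
Op 3: register job_C */4 -> active={job_C:*/4}
Op 4: unregister job_C -> active={}
Op 5: register job_D */12 -> active={job_D:*/12}
Op 6: register job_F */10 -> active={job_D:*/12, job_F:*/10}
Op 7: register job_B */15 -> active={job_B:*/15, job_D:*/12, job_F:*/10}
Op 8: register job_C */18 -> active={job_B:*/15, job_C:*/18, job_D:*/12, job_F:*/10}
Op 9: register job_C */18 -> active={job_B:*/15, job_C:*/18, job_D:*/12, job_F:*/10}
Op 10: unregister job_B -> active={job_C:*/18, job_D:*/12, job_F:*/10}
Op 11: register job_F */17 -> active={job_C:*/18, job_D:*/12, job_F:*/17}
Final interval of job_F = 17
Next fire of job_F after T=295: (295//17+1)*17 = 306

Answer: interval=17 next_fire=306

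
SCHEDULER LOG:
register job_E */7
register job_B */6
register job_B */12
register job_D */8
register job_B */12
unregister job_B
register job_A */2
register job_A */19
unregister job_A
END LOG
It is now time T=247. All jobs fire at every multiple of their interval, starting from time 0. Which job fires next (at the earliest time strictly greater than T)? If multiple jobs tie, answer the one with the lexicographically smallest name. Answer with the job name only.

Answer: job_D

Derivation:
Op 1: register job_E */7 -> active={job_E:*/7}
Op 2: register job_B */6 -> active={job_B:*/6, job_E:*/7}
Op 3: register job_B */12 -> active={job_B:*/12, job_E:*/7}
Op 4: register job_D */8 -> active={job_B:*/12, job_D:*/8, job_E:*/7}
Op 5: register job_B */12 -> active={job_B:*/12, job_D:*/8, job_E:*/7}
Op 6: unregister job_B -> active={job_D:*/8, job_E:*/7}
Op 7: register job_A */2 -> active={job_A:*/2, job_D:*/8, job_E:*/7}
Op 8: register job_A */19 -> active={job_A:*/19, job_D:*/8, job_E:*/7}
Op 9: unregister job_A -> active={job_D:*/8, job_E:*/7}
  job_D: interval 8, next fire after T=247 is 248
  job_E: interval 7, next fire after T=247 is 252
Earliest = 248, winner (lex tiebreak) = job_D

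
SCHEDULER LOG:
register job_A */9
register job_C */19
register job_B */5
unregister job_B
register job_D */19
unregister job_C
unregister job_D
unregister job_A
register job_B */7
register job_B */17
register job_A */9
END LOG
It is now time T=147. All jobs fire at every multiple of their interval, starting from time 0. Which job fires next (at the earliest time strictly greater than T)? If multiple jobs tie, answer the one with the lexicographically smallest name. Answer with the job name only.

Answer: job_A

Derivation:
Op 1: register job_A */9 -> active={job_A:*/9}
Op 2: register job_C */19 -> active={job_A:*/9, job_C:*/19}
Op 3: register job_B */5 -> active={job_A:*/9, job_B:*/5, job_C:*/19}
Op 4: unregister job_B -> active={job_A:*/9, job_C:*/19}
Op 5: register job_D */19 -> active={job_A:*/9, job_C:*/19, job_D:*/19}
Op 6: unregister job_C -> active={job_A:*/9, job_D:*/19}
Op 7: unregister job_D -> active={job_A:*/9}
Op 8: unregister job_A -> active={}
Op 9: register job_B */7 -> active={job_B:*/7}
Op 10: register job_B */17 -> active={job_B:*/17}
Op 11: register job_A */9 -> active={job_A:*/9, job_B:*/17}
  job_A: interval 9, next fire after T=147 is 153
  job_B: interval 17, next fire after T=147 is 153
Earliest = 153, winner (lex tiebreak) = job_A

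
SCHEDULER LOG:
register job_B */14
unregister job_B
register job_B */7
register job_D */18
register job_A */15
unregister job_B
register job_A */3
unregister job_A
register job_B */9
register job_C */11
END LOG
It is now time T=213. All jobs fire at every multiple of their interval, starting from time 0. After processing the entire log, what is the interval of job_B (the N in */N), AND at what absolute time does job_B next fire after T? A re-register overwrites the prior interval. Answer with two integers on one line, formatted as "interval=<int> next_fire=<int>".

Answer: interval=9 next_fire=216

Derivation:
Op 1: register job_B */14 -> active={job_B:*/14}
Op 2: unregister job_B -> active={}
Op 3: register job_B */7 -> active={job_B:*/7}
Op 4: register job_D */18 -> active={job_B:*/7, job_D:*/18}
Op 5: register job_A */15 -> active={job_A:*/15, job_B:*/7, job_D:*/18}
Op 6: unregister job_B -> active={job_A:*/15, job_D:*/18}
Op 7: register job_A */3 -> active={job_A:*/3, job_D:*/18}
Op 8: unregister job_A -> active={job_D:*/18}
Op 9: register job_B */9 -> active={job_B:*/9, job_D:*/18}
Op 10: register job_C */11 -> active={job_B:*/9, job_C:*/11, job_D:*/18}
Final interval of job_B = 9
Next fire of job_B after T=213: (213//9+1)*9 = 216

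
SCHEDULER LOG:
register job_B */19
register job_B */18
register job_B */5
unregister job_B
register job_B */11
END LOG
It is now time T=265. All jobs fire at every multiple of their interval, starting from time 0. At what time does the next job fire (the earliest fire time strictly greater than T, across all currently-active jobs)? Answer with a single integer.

Op 1: register job_B */19 -> active={job_B:*/19}
Op 2: register job_B */18 -> active={job_B:*/18}
Op 3: register job_B */5 -> active={job_B:*/5}
Op 4: unregister job_B -> active={}
Op 5: register job_B */11 -> active={job_B:*/11}
  job_B: interval 11, next fire after T=265 is 275
Earliest fire time = 275 (job job_B)

Answer: 275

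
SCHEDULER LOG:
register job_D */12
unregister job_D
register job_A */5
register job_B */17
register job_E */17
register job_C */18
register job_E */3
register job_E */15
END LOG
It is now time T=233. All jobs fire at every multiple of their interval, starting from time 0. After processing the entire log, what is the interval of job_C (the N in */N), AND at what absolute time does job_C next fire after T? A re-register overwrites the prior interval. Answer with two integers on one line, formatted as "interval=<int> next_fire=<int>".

Op 1: register job_D */12 -> active={job_D:*/12}
Op 2: unregister job_D -> active={}
Op 3: register job_A */5 -> active={job_A:*/5}
Op 4: register job_B */17 -> active={job_A:*/5, job_B:*/17}
Op 5: register job_E */17 -> active={job_A:*/5, job_B:*/17, job_E:*/17}
Op 6: register job_C */18 -> active={job_A:*/5, job_B:*/17, job_C:*/18, job_E:*/17}
Op 7: register job_E */3 -> active={job_A:*/5, job_B:*/17, job_C:*/18, job_E:*/3}
Op 8: register job_E */15 -> active={job_A:*/5, job_B:*/17, job_C:*/18, job_E:*/15}
Final interval of job_C = 18
Next fire of job_C after T=233: (233//18+1)*18 = 234

Answer: interval=18 next_fire=234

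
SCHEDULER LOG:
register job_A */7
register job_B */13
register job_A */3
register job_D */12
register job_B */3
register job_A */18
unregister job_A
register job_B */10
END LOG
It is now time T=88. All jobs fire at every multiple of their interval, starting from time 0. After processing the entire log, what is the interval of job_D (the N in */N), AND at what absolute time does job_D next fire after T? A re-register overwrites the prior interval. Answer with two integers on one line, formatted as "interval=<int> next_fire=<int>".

Op 1: register job_A */7 -> active={job_A:*/7}
Op 2: register job_B */13 -> active={job_A:*/7, job_B:*/13}
Op 3: register job_A */3 -> active={job_A:*/3, job_B:*/13}
Op 4: register job_D */12 -> active={job_A:*/3, job_B:*/13, job_D:*/12}
Op 5: register job_B */3 -> active={job_A:*/3, job_B:*/3, job_D:*/12}
Op 6: register job_A */18 -> active={job_A:*/18, job_B:*/3, job_D:*/12}
Op 7: unregister job_A -> active={job_B:*/3, job_D:*/12}
Op 8: register job_B */10 -> active={job_B:*/10, job_D:*/12}
Final interval of job_D = 12
Next fire of job_D after T=88: (88//12+1)*12 = 96

Answer: interval=12 next_fire=96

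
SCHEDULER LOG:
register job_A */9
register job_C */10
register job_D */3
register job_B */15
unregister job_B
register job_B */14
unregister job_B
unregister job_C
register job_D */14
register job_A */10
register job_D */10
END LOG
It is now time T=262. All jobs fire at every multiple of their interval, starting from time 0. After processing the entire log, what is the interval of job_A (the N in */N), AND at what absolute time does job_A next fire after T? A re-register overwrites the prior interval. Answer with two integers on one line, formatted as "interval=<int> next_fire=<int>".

Op 1: register job_A */9 -> active={job_A:*/9}
Op 2: register job_C */10 -> active={job_A:*/9, job_C:*/10}
Op 3: register job_D */3 -> active={job_A:*/9, job_C:*/10, job_D:*/3}
Op 4: register job_B */15 -> active={job_A:*/9, job_B:*/15, job_C:*/10, job_D:*/3}
Op 5: unregister job_B -> active={job_A:*/9, job_C:*/10, job_D:*/3}
Op 6: register job_B */14 -> active={job_A:*/9, job_B:*/14, job_C:*/10, job_D:*/3}
Op 7: unregister job_B -> active={job_A:*/9, job_C:*/10, job_D:*/3}
Op 8: unregister job_C -> active={job_A:*/9, job_D:*/3}
Op 9: register job_D */14 -> active={job_A:*/9, job_D:*/14}
Op 10: register job_A */10 -> active={job_A:*/10, job_D:*/14}
Op 11: register job_D */10 -> active={job_A:*/10, job_D:*/10}
Final interval of job_A = 10
Next fire of job_A after T=262: (262//10+1)*10 = 270

Answer: interval=10 next_fire=270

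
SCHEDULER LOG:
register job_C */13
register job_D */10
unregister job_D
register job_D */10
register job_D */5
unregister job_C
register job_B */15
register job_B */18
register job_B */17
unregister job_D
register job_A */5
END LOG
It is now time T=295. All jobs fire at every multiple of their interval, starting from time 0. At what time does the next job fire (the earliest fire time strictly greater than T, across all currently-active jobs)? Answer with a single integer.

Op 1: register job_C */13 -> active={job_C:*/13}
Op 2: register job_D */10 -> active={job_C:*/13, job_D:*/10}
Op 3: unregister job_D -> active={job_C:*/13}
Op 4: register job_D */10 -> active={job_C:*/13, job_D:*/10}
Op 5: register job_D */5 -> active={job_C:*/13, job_D:*/5}
Op 6: unregister job_C -> active={job_D:*/5}
Op 7: register job_B */15 -> active={job_B:*/15, job_D:*/5}
Op 8: register job_B */18 -> active={job_B:*/18, job_D:*/5}
Op 9: register job_B */17 -> active={job_B:*/17, job_D:*/5}
Op 10: unregister job_D -> active={job_B:*/17}
Op 11: register job_A */5 -> active={job_A:*/5, job_B:*/17}
  job_A: interval 5, next fire after T=295 is 300
  job_B: interval 17, next fire after T=295 is 306
Earliest fire time = 300 (job job_A)

Answer: 300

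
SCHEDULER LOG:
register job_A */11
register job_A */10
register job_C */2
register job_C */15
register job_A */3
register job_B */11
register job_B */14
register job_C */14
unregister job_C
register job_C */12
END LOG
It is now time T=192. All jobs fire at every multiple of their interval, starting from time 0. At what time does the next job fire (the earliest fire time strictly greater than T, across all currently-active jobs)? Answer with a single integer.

Answer: 195

Derivation:
Op 1: register job_A */11 -> active={job_A:*/11}
Op 2: register job_A */10 -> active={job_A:*/10}
Op 3: register job_C */2 -> active={job_A:*/10, job_C:*/2}
Op 4: register job_C */15 -> active={job_A:*/10, job_C:*/15}
Op 5: register job_A */3 -> active={job_A:*/3, job_C:*/15}
Op 6: register job_B */11 -> active={job_A:*/3, job_B:*/11, job_C:*/15}
Op 7: register job_B */14 -> active={job_A:*/3, job_B:*/14, job_C:*/15}
Op 8: register job_C */14 -> active={job_A:*/3, job_B:*/14, job_C:*/14}
Op 9: unregister job_C -> active={job_A:*/3, job_B:*/14}
Op 10: register job_C */12 -> active={job_A:*/3, job_B:*/14, job_C:*/12}
  job_A: interval 3, next fire after T=192 is 195
  job_B: interval 14, next fire after T=192 is 196
  job_C: interval 12, next fire after T=192 is 204
Earliest fire time = 195 (job job_A)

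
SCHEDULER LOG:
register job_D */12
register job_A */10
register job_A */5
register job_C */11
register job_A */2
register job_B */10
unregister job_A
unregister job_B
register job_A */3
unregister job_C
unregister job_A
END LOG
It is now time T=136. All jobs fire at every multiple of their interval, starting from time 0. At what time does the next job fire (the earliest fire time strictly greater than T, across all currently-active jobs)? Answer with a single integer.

Op 1: register job_D */12 -> active={job_D:*/12}
Op 2: register job_A */10 -> active={job_A:*/10, job_D:*/12}
Op 3: register job_A */5 -> active={job_A:*/5, job_D:*/12}
Op 4: register job_C */11 -> active={job_A:*/5, job_C:*/11, job_D:*/12}
Op 5: register job_A */2 -> active={job_A:*/2, job_C:*/11, job_D:*/12}
Op 6: register job_B */10 -> active={job_A:*/2, job_B:*/10, job_C:*/11, job_D:*/12}
Op 7: unregister job_A -> active={job_B:*/10, job_C:*/11, job_D:*/12}
Op 8: unregister job_B -> active={job_C:*/11, job_D:*/12}
Op 9: register job_A */3 -> active={job_A:*/3, job_C:*/11, job_D:*/12}
Op 10: unregister job_C -> active={job_A:*/3, job_D:*/12}
Op 11: unregister job_A -> active={job_D:*/12}
  job_D: interval 12, next fire after T=136 is 144
Earliest fire time = 144 (job job_D)

Answer: 144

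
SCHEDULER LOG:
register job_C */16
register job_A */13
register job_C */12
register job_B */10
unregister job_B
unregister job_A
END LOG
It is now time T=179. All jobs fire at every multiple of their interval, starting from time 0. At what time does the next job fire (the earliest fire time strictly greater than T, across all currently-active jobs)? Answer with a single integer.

Answer: 180

Derivation:
Op 1: register job_C */16 -> active={job_C:*/16}
Op 2: register job_A */13 -> active={job_A:*/13, job_C:*/16}
Op 3: register job_C */12 -> active={job_A:*/13, job_C:*/12}
Op 4: register job_B */10 -> active={job_A:*/13, job_B:*/10, job_C:*/12}
Op 5: unregister job_B -> active={job_A:*/13, job_C:*/12}
Op 6: unregister job_A -> active={job_C:*/12}
  job_C: interval 12, next fire after T=179 is 180
Earliest fire time = 180 (job job_C)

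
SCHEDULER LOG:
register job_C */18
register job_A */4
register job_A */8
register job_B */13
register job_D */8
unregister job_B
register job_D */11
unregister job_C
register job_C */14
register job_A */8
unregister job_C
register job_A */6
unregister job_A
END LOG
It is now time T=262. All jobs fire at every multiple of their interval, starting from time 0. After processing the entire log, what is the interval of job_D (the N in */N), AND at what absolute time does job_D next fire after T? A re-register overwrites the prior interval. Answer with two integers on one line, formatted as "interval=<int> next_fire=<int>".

Op 1: register job_C */18 -> active={job_C:*/18}
Op 2: register job_A */4 -> active={job_A:*/4, job_C:*/18}
Op 3: register job_A */8 -> active={job_A:*/8, job_C:*/18}
Op 4: register job_B */13 -> active={job_A:*/8, job_B:*/13, job_C:*/18}
Op 5: register job_D */8 -> active={job_A:*/8, job_B:*/13, job_C:*/18, job_D:*/8}
Op 6: unregister job_B -> active={job_A:*/8, job_C:*/18, job_D:*/8}
Op 7: register job_D */11 -> active={job_A:*/8, job_C:*/18, job_D:*/11}
Op 8: unregister job_C -> active={job_A:*/8, job_D:*/11}
Op 9: register job_C */14 -> active={job_A:*/8, job_C:*/14, job_D:*/11}
Op 10: register job_A */8 -> active={job_A:*/8, job_C:*/14, job_D:*/11}
Op 11: unregister job_C -> active={job_A:*/8, job_D:*/11}
Op 12: register job_A */6 -> active={job_A:*/6, job_D:*/11}
Op 13: unregister job_A -> active={job_D:*/11}
Final interval of job_D = 11
Next fire of job_D after T=262: (262//11+1)*11 = 264

Answer: interval=11 next_fire=264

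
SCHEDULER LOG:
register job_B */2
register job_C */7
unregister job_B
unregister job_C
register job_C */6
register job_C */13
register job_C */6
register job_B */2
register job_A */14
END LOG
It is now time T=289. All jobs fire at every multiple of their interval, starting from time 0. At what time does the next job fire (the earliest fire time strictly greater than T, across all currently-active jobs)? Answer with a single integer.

Answer: 290

Derivation:
Op 1: register job_B */2 -> active={job_B:*/2}
Op 2: register job_C */7 -> active={job_B:*/2, job_C:*/7}
Op 3: unregister job_B -> active={job_C:*/7}
Op 4: unregister job_C -> active={}
Op 5: register job_C */6 -> active={job_C:*/6}
Op 6: register job_C */13 -> active={job_C:*/13}
Op 7: register job_C */6 -> active={job_C:*/6}
Op 8: register job_B */2 -> active={job_B:*/2, job_C:*/6}
Op 9: register job_A */14 -> active={job_A:*/14, job_B:*/2, job_C:*/6}
  job_A: interval 14, next fire after T=289 is 294
  job_B: interval 2, next fire after T=289 is 290
  job_C: interval 6, next fire after T=289 is 294
Earliest fire time = 290 (job job_B)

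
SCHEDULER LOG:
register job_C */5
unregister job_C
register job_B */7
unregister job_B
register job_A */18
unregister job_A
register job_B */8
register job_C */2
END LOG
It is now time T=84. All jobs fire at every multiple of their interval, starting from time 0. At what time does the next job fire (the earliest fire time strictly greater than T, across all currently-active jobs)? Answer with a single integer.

Op 1: register job_C */5 -> active={job_C:*/5}
Op 2: unregister job_C -> active={}
Op 3: register job_B */7 -> active={job_B:*/7}
Op 4: unregister job_B -> active={}
Op 5: register job_A */18 -> active={job_A:*/18}
Op 6: unregister job_A -> active={}
Op 7: register job_B */8 -> active={job_B:*/8}
Op 8: register job_C */2 -> active={job_B:*/8, job_C:*/2}
  job_B: interval 8, next fire after T=84 is 88
  job_C: interval 2, next fire after T=84 is 86
Earliest fire time = 86 (job job_C)

Answer: 86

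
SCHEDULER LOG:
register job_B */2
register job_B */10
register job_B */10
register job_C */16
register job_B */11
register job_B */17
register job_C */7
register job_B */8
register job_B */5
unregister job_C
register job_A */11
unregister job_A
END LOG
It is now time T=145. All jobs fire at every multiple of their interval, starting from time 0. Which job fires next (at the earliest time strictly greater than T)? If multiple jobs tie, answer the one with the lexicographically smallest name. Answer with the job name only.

Op 1: register job_B */2 -> active={job_B:*/2}
Op 2: register job_B */10 -> active={job_B:*/10}
Op 3: register job_B */10 -> active={job_B:*/10}
Op 4: register job_C */16 -> active={job_B:*/10, job_C:*/16}
Op 5: register job_B */11 -> active={job_B:*/11, job_C:*/16}
Op 6: register job_B */17 -> active={job_B:*/17, job_C:*/16}
Op 7: register job_C */7 -> active={job_B:*/17, job_C:*/7}
Op 8: register job_B */8 -> active={job_B:*/8, job_C:*/7}
Op 9: register job_B */5 -> active={job_B:*/5, job_C:*/7}
Op 10: unregister job_C -> active={job_B:*/5}
Op 11: register job_A */11 -> active={job_A:*/11, job_B:*/5}
Op 12: unregister job_A -> active={job_B:*/5}
  job_B: interval 5, next fire after T=145 is 150
Earliest = 150, winner (lex tiebreak) = job_B

Answer: job_B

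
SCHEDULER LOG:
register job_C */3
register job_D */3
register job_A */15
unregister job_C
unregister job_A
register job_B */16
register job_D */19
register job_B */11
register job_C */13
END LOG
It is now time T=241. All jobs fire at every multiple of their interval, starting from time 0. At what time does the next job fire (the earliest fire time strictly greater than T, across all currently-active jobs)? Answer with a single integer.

Answer: 242

Derivation:
Op 1: register job_C */3 -> active={job_C:*/3}
Op 2: register job_D */3 -> active={job_C:*/3, job_D:*/3}
Op 3: register job_A */15 -> active={job_A:*/15, job_C:*/3, job_D:*/3}
Op 4: unregister job_C -> active={job_A:*/15, job_D:*/3}
Op 5: unregister job_A -> active={job_D:*/3}
Op 6: register job_B */16 -> active={job_B:*/16, job_D:*/3}
Op 7: register job_D */19 -> active={job_B:*/16, job_D:*/19}
Op 8: register job_B */11 -> active={job_B:*/11, job_D:*/19}
Op 9: register job_C */13 -> active={job_B:*/11, job_C:*/13, job_D:*/19}
  job_B: interval 11, next fire after T=241 is 242
  job_C: interval 13, next fire after T=241 is 247
  job_D: interval 19, next fire after T=241 is 247
Earliest fire time = 242 (job job_B)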